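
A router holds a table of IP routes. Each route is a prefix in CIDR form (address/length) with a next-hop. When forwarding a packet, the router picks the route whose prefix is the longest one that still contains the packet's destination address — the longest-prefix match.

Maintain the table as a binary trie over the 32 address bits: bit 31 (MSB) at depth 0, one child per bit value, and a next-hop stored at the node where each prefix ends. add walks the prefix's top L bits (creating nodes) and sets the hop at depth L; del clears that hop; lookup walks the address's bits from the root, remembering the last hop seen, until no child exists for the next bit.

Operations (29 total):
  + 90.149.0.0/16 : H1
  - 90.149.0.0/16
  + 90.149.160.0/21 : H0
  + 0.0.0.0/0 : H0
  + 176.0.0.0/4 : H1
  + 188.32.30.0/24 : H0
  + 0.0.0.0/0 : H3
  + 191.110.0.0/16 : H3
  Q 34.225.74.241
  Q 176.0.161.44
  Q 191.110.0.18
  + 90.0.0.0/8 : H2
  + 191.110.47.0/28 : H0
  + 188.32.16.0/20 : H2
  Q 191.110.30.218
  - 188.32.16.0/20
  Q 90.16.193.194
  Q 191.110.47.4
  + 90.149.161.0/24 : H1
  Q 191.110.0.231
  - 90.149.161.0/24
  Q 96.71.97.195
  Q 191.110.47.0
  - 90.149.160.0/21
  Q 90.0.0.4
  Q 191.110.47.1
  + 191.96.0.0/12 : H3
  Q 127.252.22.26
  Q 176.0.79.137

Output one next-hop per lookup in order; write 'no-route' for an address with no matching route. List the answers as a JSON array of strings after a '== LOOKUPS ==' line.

Trace:
  + 90.149.0.0/16 (H1) depth=16
  del 90.149.0.0/16 (clear depth 16)
  + 90.149.160.0/21 (H0) depth=21
  + 0.0.0.0/0 (H0) depth=0
  + 176.0.0.0/4 (H1) depth=4
  + 188.32.30.0/24 (H0) depth=24
  + 0.0.0.0/0 (H3) depth=0
  + 191.110.0.0/16 (H3) depth=16
  lookup 34.225.74.241: bits 0 walk d0:H3→d1:- -> H3
  lookup 176.0.161.44: bits 1011 walk d0:H3→d1:-→d2:-→d3:-→d4:H1 -> H1
  lookup 191.110.0.18: bits 1011111101101110 walk d0:H3→d1:-→d2:-→d3:-→d4:H1→d5:-→d6:-→d7:-→d8:-→d9:-→d10:-→d11:-→d12:-→d13:-→d14:-→d15:-→d16:H3 -> H3
  + 90.0.0.0/8 (H2) depth=8
  + 191.110.47.0/28 (H0) depth=28
  + 188.32.16.0/20 (H2) depth=20
  lookup 191.110.30.218: bits 101111110110111000 walk d0:H3→d1:-→d2:-→d3:-→d4:H1→d5:-→d6:-→d7:-→d8:-→d9:-→d10:-→d11:-→d12:-→d13:-→d14:-→d15:-→d16:H3→d17:-→d18:- -> H3
  del 188.32.16.0/20 (clear depth 20)
  lookup 90.16.193.194: bits 01011010 walk d0:H3→d1:-→d2:-→d3:-→d4:-→d5:-→d6:-→d7:-→d8:H2 -> H2
  lookup 191.110.47.4: bits 1011111101101110001011110000 walk d0:H3→d1:-→d2:-→d3:-→d4:H1→d5:-→d6:-→d7:-→d8:-→d9:-→d10:-→d11:-→d12:-→d13:-→d14:-→d15:-→d16:H3→d17:-→d18:-→d19:-→d20:-→d21:-→d22:-→d23:-→d24:-→d25:-→d26:-→d27:-→d28:H0 -> H0
  + 90.149.161.0/24 (H1) depth=24
  lookup 191.110.0.231: bits 101111110110111000 walk d0:H3→d1:-→d2:-→d3:-→d4:H1→d5:-→d6:-→d7:-→d8:-→d9:-→d10:-→d11:-→d12:-→d13:-→d14:-→d15:-→d16:H3→d17:-→d18:- -> H3
  del 90.149.161.0/24 (clear depth 24)
  lookup 96.71.97.195: bits 01 walk d0:H3→d1:-→d2:- -> H3
  lookup 191.110.47.0: bits 1011111101101110001011110000 walk d0:H3→d1:-→d2:-→d3:-→d4:H1→d5:-→d6:-→d7:-→d8:-→d9:-→d10:-→d11:-→d12:-→d13:-→d14:-→d15:-→d16:H3→d17:-→d18:-→d19:-→d20:-→d21:-→d22:-→d23:-→d24:-→d25:-→d26:-→d27:-→d28:H0 -> H0
  del 90.149.160.0/21 (clear depth 21)
  lookup 90.0.0.4: bits 01011010 walk d0:H3→d1:-→d2:-→d3:-→d4:-→d5:-→d6:-→d7:-→d8:H2 -> H2
  lookup 191.110.47.1: bits 1011111101101110001011110000 walk d0:H3→d1:-→d2:-→d3:-→d4:H1→d5:-→d6:-→d7:-→d8:-→d9:-→d10:-→d11:-→d12:-→d13:-→d14:-→d15:-→d16:H3→d17:-→d18:-→d19:-→d20:-→d21:-→d22:-→d23:-→d24:-→d25:-→d26:-→d27:-→d28:H0 -> H0
  + 191.96.0.0/12 (H3) depth=12
  lookup 127.252.22.26: bits 01 walk d0:H3→d1:-→d2:- -> H3
  lookup 176.0.79.137: bits 1011 walk d0:H3→d1:-→d2:-→d3:-→d4:H1 -> H1

== LOOKUPS ==
["H3","H1","H3","H3","H2","H0","H3","H3","H0","H2","H0","H3","H1"]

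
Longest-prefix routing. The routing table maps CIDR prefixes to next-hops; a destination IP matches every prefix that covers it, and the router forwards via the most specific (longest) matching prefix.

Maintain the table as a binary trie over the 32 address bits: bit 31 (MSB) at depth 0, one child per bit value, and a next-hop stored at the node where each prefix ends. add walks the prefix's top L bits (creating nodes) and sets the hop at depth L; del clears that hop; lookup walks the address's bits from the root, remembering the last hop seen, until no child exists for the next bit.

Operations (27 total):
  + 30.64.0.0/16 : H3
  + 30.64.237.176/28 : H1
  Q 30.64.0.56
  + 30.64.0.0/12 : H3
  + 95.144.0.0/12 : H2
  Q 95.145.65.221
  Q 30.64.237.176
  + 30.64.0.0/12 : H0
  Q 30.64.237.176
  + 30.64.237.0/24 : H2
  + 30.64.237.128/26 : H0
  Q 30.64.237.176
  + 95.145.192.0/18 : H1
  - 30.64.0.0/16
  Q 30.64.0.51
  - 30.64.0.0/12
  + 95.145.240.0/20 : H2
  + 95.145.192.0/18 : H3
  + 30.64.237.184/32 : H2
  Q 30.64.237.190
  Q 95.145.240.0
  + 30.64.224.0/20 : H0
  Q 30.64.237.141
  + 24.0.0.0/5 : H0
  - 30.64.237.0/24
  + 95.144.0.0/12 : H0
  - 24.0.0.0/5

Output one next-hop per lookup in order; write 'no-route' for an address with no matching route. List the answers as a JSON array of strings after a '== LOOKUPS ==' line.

Trace:
  add 30.64.0.0/16 -> H3 at depth 16
  add 30.64.237.176/28 -> H1 at depth 28
  ? 30.64.0.56  path d0:-→d1:-→d2:-→d3:-→d4:-→d5:-→d6:-→d7:-→d8:-→d9:-→d10:-→d11:-→d12:-→d13:-→d14:-→d15:-→d16:H3  best=H3
  add 30.64.0.0/12 -> H3 at depth 12
  add 95.144.0.0/12 -> H2 at depth 12
  ? 95.145.65.221  path d0:-→d1:-→d2:-→d3:-→d4:-→d5:-→d6:-→d7:-→d8:-→d9:-→d10:-→d11:-→d12:H2  best=H2
  ? 30.64.237.176  path d0:-→d1:-→d2:-→d3:-→d4:-→d5:-→d6:-→d7:-→d8:-→d9:-→d10:-→d11:-→d12:H3→d13:-→d14:-→d15:-→d16:H3→d17:-→d18:-→d19:-→d20:-→d21:-→d22:-→d23:-→d24:-→d25:-→d26:-→d27:-→d28:H1  best=H1
  add 30.64.0.0/12 -> H0 at depth 12
  ? 30.64.237.176  path d0:-→d1:-→d2:-→d3:-→d4:-→d5:-→d6:-→d7:-→d8:-→d9:-→d10:-→d11:-→d12:H0→d13:-→d14:-→d15:-→d16:H3→d17:-→d18:-→d19:-→d20:-→d21:-→d22:-→d23:-→d24:-→d25:-→d26:-→d27:-→d28:H1  best=H1
  add 30.64.237.0/24 -> H2 at depth 24
  add 30.64.237.128/26 -> H0 at depth 26
  ? 30.64.237.176  path d0:-→d1:-→d2:-→d3:-→d4:-→d5:-→d6:-→d7:-→d8:-→d9:-→d10:-→d11:-→d12:H0→d13:-→d14:-→d15:-→d16:H3→d17:-→d18:-→d19:-→d20:-→d21:-→d22:-→d23:-→d24:H2→d25:-→d26:H0→d27:-→d28:H1  best=H1
  add 95.145.192.0/18 -> H1 at depth 18
  del 30.64.0.0/16 (clear depth 16)
  ? 30.64.0.51  path d0:-→d1:-→d2:-→d3:-→d4:-→d5:-→d6:-→d7:-→d8:-→d9:-→d10:-→d11:-→d12:H0→d13:-→d14:-→d15:-→d16:-  best=H0
  del 30.64.0.0/12 (clear depth 12)
  add 95.145.240.0/20 -> H2 at depth 20
  add 95.145.192.0/18 -> H3 at depth 18
  add 30.64.237.184/32 -> H2 at depth 32
  ? 30.64.237.190  path d0:-→d1:-→d2:-→d3:-→d4:-→d5:-→d6:-→d7:-→d8:-→d9:-→d10:-→d11:-→d12:-→d13:-→d14:-→d15:-→d16:-→d17:-→d18:-→d19:-→d20:-→d21:-→d22:-→d23:-→d24:H2→d25:-→d26:H0→d27:-→d28:H1→d29:-  best=H1
  ? 95.145.240.0  path d0:-→d1:-→d2:-→d3:-→d4:-→d5:-→d6:-→d7:-→d8:-→d9:-→d10:-→d11:-→d12:H2→d13:-→d14:-→d15:-→d16:-→d17:-→d18:H3→d19:-→d20:H2  best=H2
  add 30.64.224.0/20 -> H0 at depth 20
  ? 30.64.237.141  path d0:-→d1:-→d2:-→d3:-→d4:-→d5:-→d6:-→d7:-→d8:-→d9:-→d10:-→d11:-→d12:-→d13:-→d14:-→d15:-→d16:-→d17:-→d18:-→d19:-→d20:H0→d21:-→d22:-→d23:-→d24:H2→d25:-→d26:H0  best=H0
  add 24.0.0.0/5 -> H0 at depth 5
  del 30.64.237.0/24 (clear depth 24)
  add 95.144.0.0/12 -> H0 at depth 12
  del 24.0.0.0/5 (clear depth 5)

== LOOKUPS ==
["H3","H2","H1","H1","H1","H0","H1","H2","H0"]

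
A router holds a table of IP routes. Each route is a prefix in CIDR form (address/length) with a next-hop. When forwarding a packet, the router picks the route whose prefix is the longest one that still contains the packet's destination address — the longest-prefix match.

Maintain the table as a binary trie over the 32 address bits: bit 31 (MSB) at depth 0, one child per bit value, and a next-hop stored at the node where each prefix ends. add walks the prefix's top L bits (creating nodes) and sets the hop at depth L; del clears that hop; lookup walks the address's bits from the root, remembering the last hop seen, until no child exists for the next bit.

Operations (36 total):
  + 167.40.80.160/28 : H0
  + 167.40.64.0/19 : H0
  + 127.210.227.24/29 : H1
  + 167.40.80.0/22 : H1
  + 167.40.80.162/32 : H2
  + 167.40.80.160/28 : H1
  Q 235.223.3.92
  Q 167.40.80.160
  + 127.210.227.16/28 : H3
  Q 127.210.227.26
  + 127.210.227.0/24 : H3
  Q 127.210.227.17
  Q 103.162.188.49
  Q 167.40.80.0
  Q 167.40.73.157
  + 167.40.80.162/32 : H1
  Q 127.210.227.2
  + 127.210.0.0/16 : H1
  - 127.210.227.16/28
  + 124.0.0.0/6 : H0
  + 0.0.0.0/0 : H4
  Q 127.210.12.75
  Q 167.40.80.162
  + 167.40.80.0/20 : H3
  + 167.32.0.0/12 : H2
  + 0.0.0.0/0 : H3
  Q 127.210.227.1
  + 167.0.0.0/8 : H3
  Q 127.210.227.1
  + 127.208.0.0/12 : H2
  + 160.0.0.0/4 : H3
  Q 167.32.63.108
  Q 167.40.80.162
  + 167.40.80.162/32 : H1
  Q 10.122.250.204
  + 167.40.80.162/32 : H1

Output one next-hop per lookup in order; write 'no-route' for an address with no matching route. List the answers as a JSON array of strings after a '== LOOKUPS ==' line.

Apply in order:
  + 167.40.80.160/28 (H0) depth=28
  + 167.40.64.0/19 (H0) depth=19
  + 127.210.227.24/29 (H1) depth=29
  + 167.40.80.0/22 (H1) depth=22
  + 167.40.80.162/32 (H2) depth=32
  + 167.40.80.160/28 (H1) depth=28
  Q 235.223.3.92: descend 1 ; hops seen [∅] ; pick no-route
  Q 167.40.80.160: descend 101001110010100001010000101000 ; hops seen [H0,H1,H1] ; pick H1
  + 127.210.227.16/28 (H3) depth=28
  Q 127.210.227.26: descend 01111111110100101110001100011 ; hops seen [H3,H1] ; pick H1
  + 127.210.227.0/24 (H3) depth=24
  Q 127.210.227.17: descend 0111111111010010111000110001 ; hops seen [H3,H3] ; pick H3
  Q 103.162.188.49: descend 011 ; hops seen [∅] ; pick no-route
  Q 167.40.80.0: descend 101001110010100001010000 ; hops seen [H0,H1] ; pick H1
  Q 167.40.73.157: descend 1010011100101000010 ; hops seen [H0] ; pick H0
  + 167.40.80.162/32 (H1) depth=32
  Q 127.210.227.2: descend 011111111101001011100011000 ; hops seen [H3] ; pick H3
  + 127.210.0.0/16 (H1) depth=16
  del 127.210.227.16/28 (clear depth 28)
  + 124.0.0.0/6 (H0) depth=6
  + 0.0.0.0/0 (H4) depth=0
  Q 127.210.12.75: descend 0111111111010010 ; hops seen [H4,H0,H1] ; pick H1
  Q 167.40.80.162: descend 10100111001010000101000010100010 ; hops seen [H4,H0,H1,H1,H1] ; pick H1
  + 167.40.80.0/20 (H3) depth=20
  + 167.32.0.0/12 (H2) depth=12
  + 0.0.0.0/0 (H3) depth=0
  Q 127.210.227.1: descend 011111111101001011100011000 ; hops seen [H3,H0,H1,H3] ; pick H3
  + 167.0.0.0/8 (H3) depth=8
  Q 127.210.227.1: descend 011111111101001011100011000 ; hops seen [H3,H0,H1,H3] ; pick H3
  + 127.208.0.0/12 (H2) depth=12
  + 160.0.0.0/4 (H3) depth=4
  Q 167.32.63.108: descend 101001110010 ; hops seen [H3,H3,H3,H2] ; pick H2
  Q 167.40.80.162: descend 10100111001010000101000010100010 ; hops seen [H3,H3,H3,H2,H0,H3,H1,H1,H1] ; pick H1
  + 167.40.80.162/32 (H1) depth=32
  Q 10.122.250.204: descend 0 ; hops seen [H3] ; pick H3
  + 167.40.80.162/32 (H1) depth=32

== LOOKUPS ==
["no-route","H1","H1","H3","no-route","H1","H0","H3","H1","H1","H3","H3","H2","H1","H3"]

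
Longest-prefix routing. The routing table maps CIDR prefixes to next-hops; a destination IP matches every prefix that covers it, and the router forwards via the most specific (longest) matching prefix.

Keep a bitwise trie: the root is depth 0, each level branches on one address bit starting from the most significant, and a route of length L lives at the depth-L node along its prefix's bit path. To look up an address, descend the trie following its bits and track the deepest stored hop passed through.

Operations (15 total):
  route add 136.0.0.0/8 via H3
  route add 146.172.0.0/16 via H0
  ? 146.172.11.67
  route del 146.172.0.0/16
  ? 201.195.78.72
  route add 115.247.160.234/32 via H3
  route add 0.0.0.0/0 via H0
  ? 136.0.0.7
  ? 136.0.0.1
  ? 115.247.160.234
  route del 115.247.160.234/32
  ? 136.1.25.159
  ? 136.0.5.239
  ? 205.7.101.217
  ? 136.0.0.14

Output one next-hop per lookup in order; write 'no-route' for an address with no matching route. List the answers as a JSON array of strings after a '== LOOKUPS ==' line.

Trace:
  add 136.0.0.0/8 -> H3 at depth 8
  add 146.172.0.0/16 -> H0 at depth 16
  ? 146.172.11.67  path d0:-→d1:-→d2:-→d3:-→d4:-→d5:-→d6:-→d7:-→d8:-→d9:-→d10:-→d11:-→d12:-→d13:-→d14:-→d15:-→d16:H0  best=H0
  del 146.172.0.0/16 (clear depth 16)
  ? 201.195.78.72  path d0:-→d1:-  best=no-route
  add 115.247.160.234/32 -> H3 at depth 32
  add 0.0.0.0/0 -> H0 at depth 0
  ? 136.0.0.7  path d0:H0→d1:-→d2:-→d3:-→d4:-→d5:-→d6:-→d7:-→d8:H3  best=H3
  ? 136.0.0.1  path d0:H0→d1:-→d2:-→d3:-→d4:-→d5:-→d6:-→d7:-→d8:H3  best=H3
  ? 115.247.160.234  path d0:H0→d1:-→d2:-→d3:-→d4:-→d5:-→d6:-→d7:-→d8:-→d9:-→d10:-→d11:-→d12:-→d13:-→d14:-→d15:-→d16:-→d17:-→d18:-→d19:-→d20:-→d21:-→d22:-→d23:-→d24:-→d25:-→d26:-→d27:-→d28:-→d29:-→d30:-→d31:-→d32:H3  best=H3
  del 115.247.160.234/32 (clear depth 32)
  ? 136.1.25.159  path d0:H0→d1:-→d2:-→d3:-→d4:-→d5:-→d6:-→d7:-→d8:H3  best=H3
  ? 136.0.5.239  path d0:H0→d1:-→d2:-→d3:-→d4:-→d5:-→d6:-→d7:-→d8:H3  best=H3
  ? 205.7.101.217  path d0:H0→d1:-  best=H0
  ? 136.0.0.14  path d0:H0→d1:-→d2:-→d3:-→d4:-→d5:-→d6:-→d7:-→d8:H3  best=H3

== LOOKUPS ==
["H0","no-route","H3","H3","H3","H3","H3","H0","H3"]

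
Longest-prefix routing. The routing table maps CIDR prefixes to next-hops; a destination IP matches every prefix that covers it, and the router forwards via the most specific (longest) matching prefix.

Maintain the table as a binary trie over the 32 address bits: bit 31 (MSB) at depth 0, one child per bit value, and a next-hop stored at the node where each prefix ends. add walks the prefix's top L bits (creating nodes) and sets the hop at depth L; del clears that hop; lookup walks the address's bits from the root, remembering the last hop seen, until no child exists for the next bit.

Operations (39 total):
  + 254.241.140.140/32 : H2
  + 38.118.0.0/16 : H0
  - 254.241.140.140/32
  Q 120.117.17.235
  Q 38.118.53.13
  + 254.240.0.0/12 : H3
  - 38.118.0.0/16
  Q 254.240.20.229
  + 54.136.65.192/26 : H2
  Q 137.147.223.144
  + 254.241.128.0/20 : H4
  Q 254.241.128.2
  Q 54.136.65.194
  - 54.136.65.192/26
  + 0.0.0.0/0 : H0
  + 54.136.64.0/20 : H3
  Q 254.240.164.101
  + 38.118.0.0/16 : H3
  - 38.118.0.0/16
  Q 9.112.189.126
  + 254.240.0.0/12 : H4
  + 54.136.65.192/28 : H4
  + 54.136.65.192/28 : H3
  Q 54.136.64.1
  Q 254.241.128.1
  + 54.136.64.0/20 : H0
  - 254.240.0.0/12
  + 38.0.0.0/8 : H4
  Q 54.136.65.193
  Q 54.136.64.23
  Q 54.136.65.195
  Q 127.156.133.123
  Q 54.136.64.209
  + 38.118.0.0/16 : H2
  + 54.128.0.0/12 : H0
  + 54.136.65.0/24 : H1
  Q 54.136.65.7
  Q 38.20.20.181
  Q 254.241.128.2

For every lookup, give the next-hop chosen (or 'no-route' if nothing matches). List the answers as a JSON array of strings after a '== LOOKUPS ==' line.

Apply in order:
  + 254.241.140.140/32 (H2) depth=32
  + 38.118.0.0/16 (H0) depth=16
  - 254.241.140.140/32 clear@32
  lookup 120.117.17.235: bits 0 walk d0:-→d1:- -> no-route
  lookup 38.118.53.13: bits 0010011001110110 walk d0:-→d1:-→d2:-→d3:-→d4:-→d5:-→d6:-→d7:-→d8:-→d9:-→d10:-→d11:-→d12:-→d13:-→d14:-→d15:-→d16:H0 -> H0
  + 254.240.0.0/12 (H3) depth=12
  - 38.118.0.0/16 clear@16
  lookup 254.240.20.229: bits 111111101111000 walk d0:-→d1:-→d2:-→d3:-→d4:-→d5:-→d6:-→d7:-→d8:-→d9:-→d10:-→d11:-→d12:H3→d13:-→d14:-→d15:- -> H3
  + 54.136.65.192/26 (H2) depth=26
  lookup 137.147.223.144: bits 1 walk d0:-→d1:- -> no-route
  + 254.241.128.0/20 (H4) depth=20
  lookup 254.241.128.2: bits 11111110111100011000 walk d0:-→d1:-→d2:-→d3:-→d4:-→d5:-→d6:-→d7:-→d8:-→d9:-→d10:-→d11:-→d12:H3→d13:-→d14:-→d15:-→d16:-→d17:-→d18:-→d19:-→d20:H4 -> H4
  lookup 54.136.65.194: bits 00110110100010000100000111 walk d0:-→d1:-→d2:-→d3:-→d4:-→d5:-→d6:-→d7:-→d8:-→d9:-→d10:-→d11:-→d12:-→d13:-→d14:-→d15:-→d16:-→d17:-→d18:-→d19:-→d20:-→d21:-→d22:-→d23:-→d24:-→d25:-→d26:H2 -> H2
  - 54.136.65.192/26 clear@26
  + 0.0.0.0/0 (H0) depth=0
  + 54.136.64.0/20 (H3) depth=20
  lookup 254.240.164.101: bits 111111101111000 walk d0:H0→d1:-→d2:-→d3:-→d4:-→d5:-→d6:-→d7:-→d8:-→d9:-→d10:-→d11:-→d12:H3→d13:-→d14:-→d15:- -> H3
  + 38.118.0.0/16 (H3) depth=16
  - 38.118.0.0/16 clear@16
  lookup 9.112.189.126: bits 00 walk d0:H0→d1:-→d2:- -> H0
  + 254.240.0.0/12 (H4) depth=12
  + 54.136.65.192/28 (H4) depth=28
  + 54.136.65.192/28 (H3) depth=28
  lookup 54.136.64.1: bits 00110110100010000100000 walk d0:H0→d1:-→d2:-→d3:-→d4:-→d5:-→d6:-→d7:-→d8:-→d9:-→d10:-→d11:-→d12:-→d13:-→d14:-→d15:-→d16:-→d17:-→d18:-→d19:-→d20:H3→d21:-→d22:-→d23:- -> H3
  lookup 254.241.128.1: bits 11111110111100011000 walk d0:H0→d1:-→d2:-→d3:-→d4:-→d5:-→d6:-→d7:-→d8:-→d9:-→d10:-→d11:-→d12:H4→d13:-→d14:-→d15:-→d16:-→d17:-→d18:-→d19:-→d20:H4 -> H4
  + 54.136.64.0/20 (H0) depth=20
  - 254.240.0.0/12 clear@12
  + 38.0.0.0/8 (H4) depth=8
  lookup 54.136.65.193: bits 0011011010001000010000011100 walk d0:H0→d1:-→d2:-→d3:-→d4:-→d5:-→d6:-→d7:-→d8:-→d9:-→d10:-→d11:-→d12:-→d13:-→d14:-→d15:-→d16:-→d17:-→d18:-→d19:-→d20:H0→d21:-→d22:-→d23:-→d24:-→d25:-→d26:-→d27:-→d28:H3 -> H3
  lookup 54.136.64.23: bits 00110110100010000100000 walk d0:H0→d1:-→d2:-→d3:-→d4:-→d5:-→d6:-→d7:-→d8:-→d9:-→d10:-→d11:-→d12:-→d13:-→d14:-→d15:-→d16:-→d17:-→d18:-→d19:-→d20:H0→d21:-→d22:-→d23:- -> H0
  lookup 54.136.65.195: bits 0011011010001000010000011100 walk d0:H0→d1:-→d2:-→d3:-→d4:-→d5:-→d6:-→d7:-→d8:-→d9:-→d10:-→d11:-→d12:-→d13:-→d14:-→d15:-→d16:-→d17:-→d18:-→d19:-→d20:H0→d21:-→d22:-→d23:-→d24:-→d25:-→d26:-→d27:-→d28:H3 -> H3
  lookup 127.156.133.123: bits 0 walk d0:H0→d1:- -> H0
  lookup 54.136.64.209: bits 00110110100010000100000 walk d0:H0→d1:-→d2:-→d3:-→d4:-→d5:-→d6:-→d7:-→d8:-→d9:-→d10:-→d11:-→d12:-→d13:-→d14:-→d15:-→d16:-→d17:-→d18:-→d19:-→d20:H0→d21:-→d22:-→d23:- -> H0
  + 38.118.0.0/16 (H2) depth=16
  + 54.128.0.0/12 (H0) depth=12
  + 54.136.65.0/24 (H1) depth=24
  lookup 54.136.65.7: bits 001101101000100001000001 walk d0:H0→d1:-→d2:-→d3:-→d4:-→d5:-→d6:-→d7:-→d8:-→d9:-→d10:-→d11:-→d12:H0→d13:-→d14:-→d15:-→d16:-→d17:-→d18:-→d19:-→d20:H0→d21:-→d22:-→d23:-→d24:H1 -> H1
  lookup 38.20.20.181: bits 001001100 walk d0:H0→d1:-→d2:-→d3:-→d4:-→d5:-→d6:-→d7:-→d8:H4→d9:- -> H4
  lookup 254.241.128.2: bits 11111110111100011000 walk d0:H0→d1:-→d2:-→d3:-→d4:-→d5:-→d6:-→d7:-→d8:-→d9:-→d10:-→d11:-→d12:-→d13:-→d14:-→d15:-→d16:-→d17:-→d18:-→d19:-→d20:H4 -> H4

== LOOKUPS ==
["no-route","H0","H3","no-route","H4","H2","H3","H0","H3","H4","H3","H0","H3","H0","H0","H1","H4","H4"]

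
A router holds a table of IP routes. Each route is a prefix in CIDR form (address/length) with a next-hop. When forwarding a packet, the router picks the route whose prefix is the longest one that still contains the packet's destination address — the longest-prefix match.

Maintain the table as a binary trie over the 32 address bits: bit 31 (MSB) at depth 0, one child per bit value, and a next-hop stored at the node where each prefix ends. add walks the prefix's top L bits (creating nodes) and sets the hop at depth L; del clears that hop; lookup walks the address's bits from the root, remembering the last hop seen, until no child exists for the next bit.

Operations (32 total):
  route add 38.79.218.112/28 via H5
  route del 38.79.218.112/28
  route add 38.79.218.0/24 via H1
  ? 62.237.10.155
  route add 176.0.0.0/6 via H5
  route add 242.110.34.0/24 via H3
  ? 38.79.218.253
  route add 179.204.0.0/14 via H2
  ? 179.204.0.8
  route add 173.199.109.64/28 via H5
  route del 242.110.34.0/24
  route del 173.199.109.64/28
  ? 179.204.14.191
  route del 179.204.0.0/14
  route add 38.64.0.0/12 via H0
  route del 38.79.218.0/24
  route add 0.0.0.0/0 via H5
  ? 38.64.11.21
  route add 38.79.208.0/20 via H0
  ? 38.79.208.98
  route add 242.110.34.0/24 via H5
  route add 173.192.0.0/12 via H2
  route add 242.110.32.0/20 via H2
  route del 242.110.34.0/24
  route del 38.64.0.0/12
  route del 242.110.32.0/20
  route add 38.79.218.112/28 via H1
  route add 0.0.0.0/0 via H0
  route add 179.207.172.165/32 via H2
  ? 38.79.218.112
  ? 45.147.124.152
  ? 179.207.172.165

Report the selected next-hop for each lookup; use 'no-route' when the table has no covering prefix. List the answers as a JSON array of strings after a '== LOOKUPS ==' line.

Process each operation:
  add 38.79.218.112/28 -> H5 at depth 28
  - 38.79.218.112/28 clear@28
  add 38.79.218.0/24 -> H1 at depth 24
  Q 62.237.10.155: descend 001 ; hops seen [∅] ; pick no-route
  add 176.0.0.0/6 -> H5 at depth 6
  add 242.110.34.0/24 -> H3 at depth 24
  Q 38.79.218.253: descend 001001100100111111011010 ; hops seen [H1] ; pick H1
  add 179.204.0.0/14 -> H2 at depth 14
  Q 179.204.0.8: descend 10110011110011 ; hops seen [H5,H2] ; pick H2
  add 173.199.109.64/28 -> H5 at depth 28
  - 242.110.34.0/24 clear@24
  - 173.199.109.64/28 clear@28
  Q 179.204.14.191: descend 10110011110011 ; hops seen [H5,H2] ; pick H2
  - 179.204.0.0/14 clear@14
  add 38.64.0.0/12 -> H0 at depth 12
  - 38.79.218.0/24 clear@24
  add 0.0.0.0/0 -> H5 at depth 0
  Q 38.64.11.21: descend 001001100100 ; hops seen [H5,H0] ; pick H0
  add 38.79.208.0/20 -> H0 at depth 20
  Q 38.79.208.98: descend 00100110010011111101 ; hops seen [H5,H0,H0] ; pick H0
  add 242.110.34.0/24 -> H5 at depth 24
  add 173.192.0.0/12 -> H2 at depth 12
  add 242.110.32.0/20 -> H2 at depth 20
  - 242.110.34.0/24 clear@24
  - 38.64.0.0/12 clear@12
  - 242.110.32.0/20 clear@20
  add 38.79.218.112/28 -> H1 at depth 28
  add 0.0.0.0/0 -> H0 at depth 0
  add 179.207.172.165/32 -> H2 at depth 32
  Q 38.79.218.112: descend 0010011001001111110110100111 ; hops seen [H0,H0,H1] ; pick H1
  Q 45.147.124.152: descend 0010 ; hops seen [H0] ; pick H0
  Q 179.207.172.165: descend 10110011110011111010110010100101 ; hops seen [H0,H5,H2] ; pick H2

== LOOKUPS ==
["no-route","H1","H2","H2","H0","H0","H1","H0","H2"]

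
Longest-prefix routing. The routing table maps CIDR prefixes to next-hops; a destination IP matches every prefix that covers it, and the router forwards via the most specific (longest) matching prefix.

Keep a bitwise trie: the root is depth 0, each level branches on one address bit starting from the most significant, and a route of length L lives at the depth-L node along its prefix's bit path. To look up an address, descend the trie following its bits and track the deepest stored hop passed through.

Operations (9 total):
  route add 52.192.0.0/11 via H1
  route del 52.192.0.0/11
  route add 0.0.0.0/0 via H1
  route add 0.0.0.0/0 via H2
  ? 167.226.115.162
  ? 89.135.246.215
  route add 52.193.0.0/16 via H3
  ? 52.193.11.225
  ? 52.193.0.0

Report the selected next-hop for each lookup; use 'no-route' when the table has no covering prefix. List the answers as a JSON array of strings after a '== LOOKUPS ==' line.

Process each operation:
  + 52.192.0.0/11 (H1) depth=11
  - 52.192.0.0/11 clear@11
  + 0.0.0.0/0 (H1) depth=0
  + 0.0.0.0/0 (H2) depth=0
  Q 167.226.115.162: descend ε ; hops seen [H2] ; pick H2
  Q 89.135.246.215: descend 0 ; hops seen [H2] ; pick H2
  + 52.193.0.0/16 (H3) depth=16
  Q 52.193.11.225: descend 0011010011000001 ; hops seen [H2,H3] ; pick H3
  Q 52.193.0.0: descend 0011010011000001 ; hops seen [H2,H3] ; pick H3

== LOOKUPS ==
["H2","H2","H3","H3"]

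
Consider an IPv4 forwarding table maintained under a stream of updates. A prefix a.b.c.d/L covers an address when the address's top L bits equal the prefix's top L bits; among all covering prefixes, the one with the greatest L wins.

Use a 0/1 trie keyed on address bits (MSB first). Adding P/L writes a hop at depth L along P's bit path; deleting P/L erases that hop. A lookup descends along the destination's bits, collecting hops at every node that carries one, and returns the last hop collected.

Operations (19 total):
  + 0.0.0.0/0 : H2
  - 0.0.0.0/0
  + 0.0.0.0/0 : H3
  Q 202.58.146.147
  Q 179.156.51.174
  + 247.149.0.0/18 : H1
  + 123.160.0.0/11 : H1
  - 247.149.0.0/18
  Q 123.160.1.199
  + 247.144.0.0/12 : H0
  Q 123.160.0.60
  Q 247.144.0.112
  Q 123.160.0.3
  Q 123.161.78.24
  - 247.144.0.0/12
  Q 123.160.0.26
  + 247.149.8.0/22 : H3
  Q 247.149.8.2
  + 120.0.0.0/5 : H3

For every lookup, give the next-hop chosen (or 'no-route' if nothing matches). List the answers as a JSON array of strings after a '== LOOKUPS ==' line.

Apply in order:
  add 0.0.0.0/0 -> H2 at depth 0
  - 0.0.0.0/0 clear@0
  add 0.0.0.0/0 -> H3 at depth 0
  Q 202.58.146.147: descend ε ; hops seen [H3] ; pick H3
  Q 179.156.51.174: descend ε ; hops seen [H3] ; pick H3
  add 247.149.0.0/18 -> H1 at depth 18
  add 123.160.0.0/11 -> H1 at depth 11
  - 247.149.0.0/18 clear@18
  Q 123.160.1.199: descend 01111011101 ; hops seen [H3,H1] ; pick H1
  add 247.144.0.0/12 -> H0 at depth 12
  Q 123.160.0.60: descend 01111011101 ; hops seen [H3,H1] ; pick H1
  Q 247.144.0.112: descend 1111011110010 ; hops seen [H3,H0] ; pick H0
  Q 123.160.0.3: descend 01111011101 ; hops seen [H3,H1] ; pick H1
  Q 123.161.78.24: descend 01111011101 ; hops seen [H3,H1] ; pick H1
  - 247.144.0.0/12 clear@12
  Q 123.160.0.26: descend 01111011101 ; hops seen [H3,H1] ; pick H1
  add 247.149.8.0/22 -> H3 at depth 22
  Q 247.149.8.2: descend 1111011110010101000010 ; hops seen [H3,H3] ; pick H3
  add 120.0.0.0/5 -> H3 at depth 5

== LOOKUPS ==
["H3","H3","H1","H1","H0","H1","H1","H1","H3"]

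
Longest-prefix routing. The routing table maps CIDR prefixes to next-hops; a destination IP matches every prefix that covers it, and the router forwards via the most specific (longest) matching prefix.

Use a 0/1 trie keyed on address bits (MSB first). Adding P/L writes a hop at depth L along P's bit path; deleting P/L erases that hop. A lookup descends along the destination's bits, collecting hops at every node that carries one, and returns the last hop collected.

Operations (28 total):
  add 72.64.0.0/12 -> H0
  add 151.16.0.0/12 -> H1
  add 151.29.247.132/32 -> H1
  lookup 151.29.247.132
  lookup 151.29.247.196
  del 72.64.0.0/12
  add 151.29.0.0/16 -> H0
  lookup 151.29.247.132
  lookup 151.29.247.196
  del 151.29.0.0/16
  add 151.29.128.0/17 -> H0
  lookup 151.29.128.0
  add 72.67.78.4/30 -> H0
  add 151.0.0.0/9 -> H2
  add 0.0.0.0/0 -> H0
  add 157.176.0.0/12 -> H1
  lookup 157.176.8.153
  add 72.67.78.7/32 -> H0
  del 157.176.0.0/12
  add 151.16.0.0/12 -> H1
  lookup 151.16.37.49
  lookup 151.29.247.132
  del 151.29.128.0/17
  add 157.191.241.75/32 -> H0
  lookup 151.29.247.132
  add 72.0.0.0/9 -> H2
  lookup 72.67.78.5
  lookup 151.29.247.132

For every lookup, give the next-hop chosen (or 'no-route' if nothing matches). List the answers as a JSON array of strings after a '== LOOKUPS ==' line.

Trace:
  add 72.64.0.0/12 -> H0 at depth 12
  add 151.16.0.0/12 -> H1 at depth 12
  add 151.29.247.132/32 -> H1 at depth 32
  Q 151.29.247.132: descend 10010111000111011111011110000100 ; hops seen [H1,H1] ; pick H1
  Q 151.29.247.196: descend 1001011100011101111101111 ; hops seen [H1] ; pick H1
  del 72.64.0.0/12 (clear depth 12)
  add 151.29.0.0/16 -> H0 at depth 16
  Q 151.29.247.132: descend 10010111000111011111011110000100 ; hops seen [H1,H0,H1] ; pick H1
  Q 151.29.247.196: descend 1001011100011101111101111 ; hops seen [H1,H0] ; pick H0
  del 151.29.0.0/16 (clear depth 16)
  add 151.29.128.0/17 -> H0 at depth 17
  Q 151.29.128.0: descend 10010111000111011 ; hops seen [H1,H0] ; pick H0
  add 72.67.78.4/30 -> H0 at depth 30
  add 151.0.0.0/9 -> H2 at depth 9
  add 0.0.0.0/0 -> H0 at depth 0
  add 157.176.0.0/12 -> H1 at depth 12
  Q 157.176.8.153: descend 100111011011 ; hops seen [H0,H1] ; pick H1
  add 72.67.78.7/32 -> H0 at depth 32
  del 157.176.0.0/12 (clear depth 12)
  add 151.16.0.0/12 -> H1 at depth 12
  Q 151.16.37.49: descend 100101110001 ; hops seen [H0,H2,H1] ; pick H1
  Q 151.29.247.132: descend 10010111000111011111011110000100 ; hops seen [H0,H2,H1,H0,H1] ; pick H1
  del 151.29.128.0/17 (clear depth 17)
  add 157.191.241.75/32 -> H0 at depth 32
  Q 151.29.247.132: descend 10010111000111011111011110000100 ; hops seen [H0,H2,H1,H1] ; pick H1
  add 72.0.0.0/9 -> H2 at depth 9
  Q 72.67.78.5: descend 010010000100001101001110000001 ; hops seen [H0,H2,H0] ; pick H0
  Q 151.29.247.132: descend 10010111000111011111011110000100 ; hops seen [H0,H2,H1,H1] ; pick H1

== LOOKUPS ==
["H1","H1","H1","H0","H0","H1","H1","H1","H1","H0","H1"]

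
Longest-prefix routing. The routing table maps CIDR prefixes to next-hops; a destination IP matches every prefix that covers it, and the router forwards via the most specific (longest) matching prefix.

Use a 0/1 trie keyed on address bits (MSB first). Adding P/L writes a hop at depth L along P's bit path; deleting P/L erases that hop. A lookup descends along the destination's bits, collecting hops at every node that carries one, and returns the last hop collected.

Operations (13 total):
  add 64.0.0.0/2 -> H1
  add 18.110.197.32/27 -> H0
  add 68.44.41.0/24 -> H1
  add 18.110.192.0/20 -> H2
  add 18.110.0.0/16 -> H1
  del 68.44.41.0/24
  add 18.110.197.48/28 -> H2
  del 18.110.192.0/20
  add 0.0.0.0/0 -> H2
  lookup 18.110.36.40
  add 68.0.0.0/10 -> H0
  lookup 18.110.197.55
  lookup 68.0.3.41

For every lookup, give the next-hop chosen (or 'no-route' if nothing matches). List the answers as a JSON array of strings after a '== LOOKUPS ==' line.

Apply in order:
  add 64.0.0.0/2 -> H1 at depth 2
  add 18.110.197.32/27 -> H0 at depth 27
  add 68.44.41.0/24 -> H1 at depth 24
  add 18.110.192.0/20 -> H2 at depth 20
  add 18.110.0.0/16 -> H1 at depth 16
  del 68.44.41.0/24 (clear depth 24)
  add 18.110.197.48/28 -> H2 at depth 28
  del 18.110.192.0/20 (clear depth 20)
  add 0.0.0.0/0 -> H2 at depth 0
  ? 18.110.36.40  path d0:H2→d1:-→d2:-→d3:-→d4:-→d5:-→d6:-→d7:-→d8:-→d9:-→d10:-→d11:-→d12:-→d13:-→d14:-→d15:-→d16:H1  best=H1
  add 68.0.0.0/10 -> H0 at depth 10
  ? 18.110.197.55  path d0:H2→d1:-→d2:-→d3:-→d4:-→d5:-→d6:-→d7:-→d8:-→d9:-→d10:-→d11:-→d12:-→d13:-→d14:-→d15:-→d16:H1→d17:-→d18:-→d19:-→d20:-→d21:-→d22:-→d23:-→d24:-→d25:-→d26:-→d27:H0→d28:H2  best=H2
  ? 68.0.3.41  path d0:H2→d1:-→d2:H1→d3:-→d4:-→d5:-→d6:-→d7:-→d8:-→d9:-→d10:H0  best=H0

== LOOKUPS ==
["H1","H2","H0"]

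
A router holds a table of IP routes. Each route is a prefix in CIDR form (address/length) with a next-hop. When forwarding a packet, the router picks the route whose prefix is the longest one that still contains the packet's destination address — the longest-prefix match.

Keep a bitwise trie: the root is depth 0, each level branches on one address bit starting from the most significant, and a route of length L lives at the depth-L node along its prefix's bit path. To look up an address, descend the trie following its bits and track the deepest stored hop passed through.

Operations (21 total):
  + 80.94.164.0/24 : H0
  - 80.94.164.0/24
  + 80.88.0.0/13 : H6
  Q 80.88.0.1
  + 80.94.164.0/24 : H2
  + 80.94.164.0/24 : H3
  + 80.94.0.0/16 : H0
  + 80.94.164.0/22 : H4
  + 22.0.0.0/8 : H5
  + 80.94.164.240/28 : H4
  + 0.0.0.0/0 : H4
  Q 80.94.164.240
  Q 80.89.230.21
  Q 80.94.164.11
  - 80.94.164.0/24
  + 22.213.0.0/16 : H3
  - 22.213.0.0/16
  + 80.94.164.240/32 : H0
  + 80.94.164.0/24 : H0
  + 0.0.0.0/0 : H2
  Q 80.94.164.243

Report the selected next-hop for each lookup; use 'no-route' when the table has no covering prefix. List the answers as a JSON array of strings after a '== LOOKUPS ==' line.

Process each operation:
  add 80.94.164.0/24 -> H0 at depth 24
  - 80.94.164.0/24 clear@24
  add 80.88.0.0/13 -> H6 at depth 13
  ? 80.88.0.1  path d0:-→d1:-→d2:-→d3:-→d4:-→d5:-→d6:-→d7:-→d8:-→d9:-→d10:-→d11:-→d12:-→d13:H6  best=H6
  add 80.94.164.0/24 -> H2 at depth 24
  add 80.94.164.0/24 -> H3 at depth 24
  add 80.94.0.0/16 -> H0 at depth 16
  add 80.94.164.0/22 -> H4 at depth 22
  add 22.0.0.0/8 -> H5 at depth 8
  add 80.94.164.240/28 -> H4 at depth 28
  add 0.0.0.0/0 -> H4 at depth 0
  ? 80.94.164.240  path d0:H4→d1:-→d2:-→d3:-→d4:-→d5:-→d6:-→d7:-→d8:-→d9:-→d10:-→d11:-→d12:-→d13:H6→d14:-→d15:-→d16:H0→d17:-→d18:-→d19:-→d20:-→d21:-→d22:H4→d23:-→d24:H3→d25:-→d26:-→d27:-→d28:H4  best=H4
  ? 80.89.230.21  path d0:H4→d1:-→d2:-→d3:-→d4:-→d5:-→d6:-→d7:-→d8:-→d9:-→d10:-→d11:-→d12:-→d13:H6  best=H6
  ? 80.94.164.11  path d0:H4→d1:-→d2:-→d3:-→d4:-→d5:-→d6:-→d7:-→d8:-→d9:-→d10:-→d11:-→d12:-→d13:H6→d14:-→d15:-→d16:H0→d17:-→d18:-→d19:-→d20:-→d21:-→d22:H4→d23:-→d24:H3  best=H3
  - 80.94.164.0/24 clear@24
  add 22.213.0.0/16 -> H3 at depth 16
  - 22.213.0.0/16 clear@16
  add 80.94.164.240/32 -> H0 at depth 32
  add 80.94.164.0/24 -> H0 at depth 24
  add 0.0.0.0/0 -> H2 at depth 0
  ? 80.94.164.243  path d0:H2→d1:-→d2:-→d3:-→d4:-→d5:-→d6:-→d7:-→d8:-→d9:-→d10:-→d11:-→d12:-→d13:H6→d14:-→d15:-→d16:H0→d17:-→d18:-→d19:-→d20:-→d21:-→d22:H4→d23:-→d24:H0→d25:-→d26:-→d27:-→d28:H4→d29:-→d30:-  best=H4

== LOOKUPS ==
["H6","H4","H6","H3","H4"]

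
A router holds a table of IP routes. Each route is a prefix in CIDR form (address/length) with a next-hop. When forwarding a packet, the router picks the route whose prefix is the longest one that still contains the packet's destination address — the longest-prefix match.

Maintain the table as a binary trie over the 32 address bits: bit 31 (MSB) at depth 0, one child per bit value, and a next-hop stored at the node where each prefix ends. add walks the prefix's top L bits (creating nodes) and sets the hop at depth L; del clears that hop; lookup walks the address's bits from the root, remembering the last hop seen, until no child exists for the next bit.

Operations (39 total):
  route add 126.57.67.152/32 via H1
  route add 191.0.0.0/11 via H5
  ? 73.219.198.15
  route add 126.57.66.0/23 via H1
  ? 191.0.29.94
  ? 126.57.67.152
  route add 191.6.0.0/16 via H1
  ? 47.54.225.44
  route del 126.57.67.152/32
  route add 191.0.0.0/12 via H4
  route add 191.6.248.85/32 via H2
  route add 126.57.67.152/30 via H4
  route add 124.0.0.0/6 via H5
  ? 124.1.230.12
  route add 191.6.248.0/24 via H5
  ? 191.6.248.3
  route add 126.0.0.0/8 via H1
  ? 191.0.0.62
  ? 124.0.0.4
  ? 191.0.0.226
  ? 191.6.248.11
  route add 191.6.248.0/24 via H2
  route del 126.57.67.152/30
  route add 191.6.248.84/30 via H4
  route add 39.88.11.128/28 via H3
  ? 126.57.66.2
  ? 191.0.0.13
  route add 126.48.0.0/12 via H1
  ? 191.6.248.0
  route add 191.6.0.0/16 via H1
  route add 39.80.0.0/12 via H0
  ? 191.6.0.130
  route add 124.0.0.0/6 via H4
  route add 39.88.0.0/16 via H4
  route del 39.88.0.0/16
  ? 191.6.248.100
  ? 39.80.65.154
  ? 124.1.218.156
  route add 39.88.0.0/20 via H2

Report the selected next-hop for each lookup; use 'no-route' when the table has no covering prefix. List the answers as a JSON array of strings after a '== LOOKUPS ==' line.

Process each operation:
  + 126.57.67.152/32 (H1) depth=32
  + 191.0.0.0/11 (H5) depth=11
  ? 73.219.198.15  path d0:-→d1:-→d2:-  best=no-route
  + 126.57.66.0/23 (H1) depth=23
  ? 191.0.29.94  path d0:-→d1:-→d2:-→d3:-→d4:-→d5:-→d6:-→d7:-→d8:-→d9:-→d10:-→d11:H5  best=H5
  ? 126.57.67.152  path d0:-→d1:-→d2:-→d3:-→d4:-→d5:-→d6:-→d7:-→d8:-→d9:-→d10:-→d11:-→d12:-→d13:-→d14:-→d15:-→d16:-→d17:-→d18:-→d19:-→d20:-→d21:-→d22:-→d23:H1→d24:-→d25:-→d26:-→d27:-→d28:-→d29:-→d30:-→d31:-→d32:H1  best=H1
  + 191.6.0.0/16 (H1) depth=16
  ? 47.54.225.44  path d0:-→d1:-  best=no-route
  - 126.57.67.152/32 clear@32
  + 191.0.0.0/12 (H4) depth=12
  + 191.6.248.85/32 (H2) depth=32
  + 126.57.67.152/30 (H4) depth=30
  + 124.0.0.0/6 (H5) depth=6
  ? 124.1.230.12  path d0:-→d1:-→d2:-→d3:-→d4:-→d5:-→d6:H5  best=H5
  + 191.6.248.0/24 (H5) depth=24
  ? 191.6.248.3  path d0:-→d1:-→d2:-→d3:-→d4:-→d5:-→d6:-→d7:-→d8:-→d9:-→d10:-→d11:H5→d12:H4→d13:-→d14:-→d15:-→d16:H1→d17:-→d18:-→d19:-→d20:-→d21:-→d22:-→d23:-→d24:H5→d25:-  best=H5
  + 126.0.0.0/8 (H1) depth=8
  ? 191.0.0.62  path d0:-→d1:-→d2:-→d3:-→d4:-→d5:-→d6:-→d7:-→d8:-→d9:-→d10:-→d11:H5→d12:H4→d13:-  best=H4
  ? 124.0.0.4  path d0:-→d1:-→d2:-→d3:-→d4:-→d5:-→d6:H5  best=H5
  ? 191.0.0.226  path d0:-→d1:-→d2:-→d3:-→d4:-→d5:-→d6:-→d7:-→d8:-→d9:-→d10:-→d11:H5→d12:H4→d13:-  best=H4
  ? 191.6.248.11  path d0:-→d1:-→d2:-→d3:-→d4:-→d5:-→d6:-→d7:-→d8:-→d9:-→d10:-→d11:H5→d12:H4→d13:-→d14:-→d15:-→d16:H1→d17:-→d18:-→d19:-→d20:-→d21:-→d22:-→d23:-→d24:H5→d25:-  best=H5
  + 191.6.248.0/24 (H2) depth=24
  - 126.57.67.152/30 clear@30
  + 191.6.248.84/30 (H4) depth=30
  + 39.88.11.128/28 (H3) depth=28
  ? 126.57.66.2  path d0:-→d1:-→d2:-→d3:-→d4:-→d5:-→d6:H5→d7:-→d8:H1→d9:-→d10:-→d11:-→d12:-→d13:-→d14:-→d15:-→d16:-→d17:-→d18:-→d19:-→d20:-→d21:-→d22:-→d23:H1  best=H1
  ? 191.0.0.13  path d0:-→d1:-→d2:-→d3:-→d4:-→d5:-→d6:-→d7:-→d8:-→d9:-→d10:-→d11:H5→d12:H4→d13:-  best=H4
  + 126.48.0.0/12 (H1) depth=12
  ? 191.6.248.0  path d0:-→d1:-→d2:-→d3:-→d4:-→d5:-→d6:-→d7:-→d8:-→d9:-→d10:-→d11:H5→d12:H4→d13:-→d14:-→d15:-→d16:H1→d17:-→d18:-→d19:-→d20:-→d21:-→d22:-→d23:-→d24:H2→d25:-  best=H2
  + 191.6.0.0/16 (H1) depth=16
  + 39.80.0.0/12 (H0) depth=12
  ? 191.6.0.130  path d0:-→d1:-→d2:-→d3:-→d4:-→d5:-→d6:-→d7:-→d8:-→d9:-→d10:-→d11:H5→d12:H4→d13:-→d14:-→d15:-→d16:H1  best=H1
  + 124.0.0.0/6 (H4) depth=6
  + 39.88.0.0/16 (H4) depth=16
  - 39.88.0.0/16 clear@16
  ? 191.6.248.100  path d0:-→d1:-→d2:-→d3:-→d4:-→d5:-→d6:-→d7:-→d8:-→d9:-→d10:-→d11:H5→d12:H4→d13:-→d14:-→d15:-→d16:H1→d17:-→d18:-→d19:-→d20:-→d21:-→d22:-→d23:-→d24:H2→d25:-→d26:-  best=H2
  ? 39.80.65.154  path d0:-→d1:-→d2:-→d3:-→d4:-→d5:-→d6:-→d7:-→d8:-→d9:-→d10:-→d11:-→d12:H0  best=H0
  ? 124.1.218.156  path d0:-→d1:-→d2:-→d3:-→d4:-→d5:-→d6:H4  best=H4
  + 39.88.0.0/20 (H2) depth=20

== LOOKUPS ==
["no-route","H5","H1","no-route","H5","H5","H4","H5","H4","H5","H1","H4","H2","H1","H2","H0","H4"]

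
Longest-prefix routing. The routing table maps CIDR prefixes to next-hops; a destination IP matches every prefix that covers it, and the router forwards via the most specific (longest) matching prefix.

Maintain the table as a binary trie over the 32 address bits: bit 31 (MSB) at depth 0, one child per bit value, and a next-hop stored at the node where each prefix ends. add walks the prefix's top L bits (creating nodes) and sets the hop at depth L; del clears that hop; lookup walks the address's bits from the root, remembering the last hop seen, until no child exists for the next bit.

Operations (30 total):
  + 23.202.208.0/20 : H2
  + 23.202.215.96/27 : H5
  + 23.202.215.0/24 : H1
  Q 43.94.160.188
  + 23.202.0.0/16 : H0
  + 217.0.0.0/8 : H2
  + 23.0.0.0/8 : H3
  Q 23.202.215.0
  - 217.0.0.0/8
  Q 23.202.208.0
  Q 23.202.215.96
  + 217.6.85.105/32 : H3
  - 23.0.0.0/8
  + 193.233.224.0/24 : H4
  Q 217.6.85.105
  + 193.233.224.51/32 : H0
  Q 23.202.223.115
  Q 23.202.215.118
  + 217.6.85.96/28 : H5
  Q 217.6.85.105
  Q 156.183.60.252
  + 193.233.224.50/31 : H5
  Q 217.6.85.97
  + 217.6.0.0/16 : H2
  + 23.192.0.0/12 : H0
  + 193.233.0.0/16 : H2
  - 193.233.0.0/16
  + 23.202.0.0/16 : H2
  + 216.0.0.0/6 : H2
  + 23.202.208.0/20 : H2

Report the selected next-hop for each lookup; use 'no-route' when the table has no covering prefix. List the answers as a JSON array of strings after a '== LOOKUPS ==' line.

Apply in order:
  + 23.202.208.0/20 (H2) depth=20
  + 23.202.215.96/27 (H5) depth=27
  + 23.202.215.0/24 (H1) depth=24
  ? 43.94.160.188  path d0:-→d1:-→d2:-  best=no-route
  + 23.202.0.0/16 (H0) depth=16
  + 217.0.0.0/8 (H2) depth=8
  + 23.0.0.0/8 (H3) depth=8
  ? 23.202.215.0  path d0:-→d1:-→d2:-→d3:-→d4:-→d5:-→d6:-→d7:-→d8:H3→d9:-→d10:-→d11:-→d12:-→d13:-→d14:-→d15:-→d16:H0→d17:-→d18:-→d19:-→d20:H2→d21:-→d22:-→d23:-→d24:H1→d25:-  best=H1
  - 217.0.0.0/8 clear@8
  ? 23.202.208.0  path d0:-→d1:-→d2:-→d3:-→d4:-→d5:-→d6:-→d7:-→d8:H3→d9:-→d10:-→d11:-→d12:-→d13:-→d14:-→d15:-→d16:H0→d17:-→d18:-→d19:-→d20:H2→d21:-  best=H2
  ? 23.202.215.96  path d0:-→d1:-→d2:-→d3:-→d4:-→d5:-→d6:-→d7:-→d8:H3→d9:-→d10:-→d11:-→d12:-→d13:-→d14:-→d15:-→d16:H0→d17:-→d18:-→d19:-→d20:H2→d21:-→d22:-→d23:-→d24:H1→d25:-→d26:-→d27:H5  best=H5
  + 217.6.85.105/32 (H3) depth=32
  - 23.0.0.0/8 clear@8
  + 193.233.224.0/24 (H4) depth=24
  ? 217.6.85.105  path d0:-→d1:-→d2:-→d3:-→d4:-→d5:-→d6:-→d7:-→d8:-→d9:-→d10:-→d11:-→d12:-→d13:-→d14:-→d15:-→d16:-→d17:-→d18:-→d19:-→d20:-→d21:-→d22:-→d23:-→d24:-→d25:-→d26:-→d27:-→d28:-→d29:-→d30:-→d31:-→d32:H3  best=H3
  + 193.233.224.51/32 (H0) depth=32
  ? 23.202.223.115  path d0:-→d1:-→d2:-→d3:-→d4:-→d5:-→d6:-→d7:-→d8:-→d9:-→d10:-→d11:-→d12:-→d13:-→d14:-→d15:-→d16:H0→d17:-→d18:-→d19:-→d20:H2  best=H2
  ? 23.202.215.118  path d0:-→d1:-→d2:-→d3:-→d4:-→d5:-→d6:-→d7:-→d8:-→d9:-→d10:-→d11:-→d12:-→d13:-→d14:-→d15:-→d16:H0→d17:-→d18:-→d19:-→d20:H2→d21:-→d22:-→d23:-→d24:H1→d25:-→d26:-→d27:H5  best=H5
  + 217.6.85.96/28 (H5) depth=28
  ? 217.6.85.105  path d0:-→d1:-→d2:-→d3:-→d4:-→d5:-→d6:-→d7:-→d8:-→d9:-→d10:-→d11:-→d12:-→d13:-→d14:-→d15:-→d16:-→d17:-→d18:-→d19:-→d20:-→d21:-→d22:-→d23:-→d24:-→d25:-→d26:-→d27:-→d28:H5→d29:-→d30:-→d31:-→d32:H3  best=H3
  ? 156.183.60.252  path d0:-→d1:-  best=no-route
  + 193.233.224.50/31 (H5) depth=31
  ? 217.6.85.97  path d0:-→d1:-→d2:-→d3:-→d4:-→d5:-→d6:-→d7:-→d8:-→d9:-→d10:-→d11:-→d12:-→d13:-→d14:-→d15:-→d16:-→d17:-→d18:-→d19:-→d20:-→d21:-→d22:-→d23:-→d24:-→d25:-→d26:-→d27:-→d28:H5  best=H5
  + 217.6.0.0/16 (H2) depth=16
  + 23.192.0.0/12 (H0) depth=12
  + 193.233.0.0/16 (H2) depth=16
  - 193.233.0.0/16 clear@16
  + 23.202.0.0/16 (H2) depth=16
  + 216.0.0.0/6 (H2) depth=6
  + 23.202.208.0/20 (H2) depth=20

== LOOKUPS ==
["no-route","H1","H2","H5","H3","H2","H5","H3","no-route","H5"]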